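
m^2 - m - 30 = (m - 6)*(m + 5)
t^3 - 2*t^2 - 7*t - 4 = (t - 4)*(t + 1)^2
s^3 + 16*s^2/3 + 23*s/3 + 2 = (s + 1/3)*(s + 2)*(s + 3)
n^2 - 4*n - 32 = (n - 8)*(n + 4)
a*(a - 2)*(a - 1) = a^3 - 3*a^2 + 2*a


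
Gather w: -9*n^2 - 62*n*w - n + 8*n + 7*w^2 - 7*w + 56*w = -9*n^2 + 7*n + 7*w^2 + w*(49 - 62*n)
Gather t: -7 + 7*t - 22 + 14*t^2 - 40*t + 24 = 14*t^2 - 33*t - 5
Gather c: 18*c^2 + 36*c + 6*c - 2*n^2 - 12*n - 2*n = 18*c^2 + 42*c - 2*n^2 - 14*n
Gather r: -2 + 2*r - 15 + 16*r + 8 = 18*r - 9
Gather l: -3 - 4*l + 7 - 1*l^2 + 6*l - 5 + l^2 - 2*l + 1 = 0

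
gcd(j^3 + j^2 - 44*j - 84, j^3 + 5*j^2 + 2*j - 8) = j + 2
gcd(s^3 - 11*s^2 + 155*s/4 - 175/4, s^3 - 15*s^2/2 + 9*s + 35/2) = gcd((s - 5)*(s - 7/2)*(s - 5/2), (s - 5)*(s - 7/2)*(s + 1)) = s^2 - 17*s/2 + 35/2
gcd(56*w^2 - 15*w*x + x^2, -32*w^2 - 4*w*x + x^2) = -8*w + x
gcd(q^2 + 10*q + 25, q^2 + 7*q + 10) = q + 5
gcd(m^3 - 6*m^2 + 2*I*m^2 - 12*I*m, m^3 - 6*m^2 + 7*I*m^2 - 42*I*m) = m^2 - 6*m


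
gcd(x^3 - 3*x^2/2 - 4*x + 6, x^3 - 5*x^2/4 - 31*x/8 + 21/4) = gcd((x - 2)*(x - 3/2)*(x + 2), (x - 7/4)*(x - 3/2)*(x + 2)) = x^2 + x/2 - 3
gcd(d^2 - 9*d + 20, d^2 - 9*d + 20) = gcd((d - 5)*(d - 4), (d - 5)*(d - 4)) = d^2 - 9*d + 20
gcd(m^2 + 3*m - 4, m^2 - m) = m - 1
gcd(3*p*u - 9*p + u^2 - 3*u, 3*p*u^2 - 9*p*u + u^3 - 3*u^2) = 3*p*u - 9*p + u^2 - 3*u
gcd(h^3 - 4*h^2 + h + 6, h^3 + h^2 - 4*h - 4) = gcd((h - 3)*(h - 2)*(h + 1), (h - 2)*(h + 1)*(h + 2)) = h^2 - h - 2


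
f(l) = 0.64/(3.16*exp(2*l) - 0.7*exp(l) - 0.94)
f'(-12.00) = 0.00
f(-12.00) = -0.68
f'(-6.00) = 0.00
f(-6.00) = -0.68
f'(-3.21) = 0.01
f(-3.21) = -0.66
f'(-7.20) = 0.00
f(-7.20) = -0.68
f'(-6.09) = 0.00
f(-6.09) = -0.68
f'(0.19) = -0.67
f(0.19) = 0.23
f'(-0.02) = -1.73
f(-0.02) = 0.45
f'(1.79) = -0.01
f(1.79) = 0.01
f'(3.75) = -0.00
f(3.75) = 0.00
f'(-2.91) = 0.01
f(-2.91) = -0.66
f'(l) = 0.64*(-6.32*exp(2*l) + 0.7*exp(l))/(3.16*exp(2*l) - 0.7*exp(l) - 0.94)^2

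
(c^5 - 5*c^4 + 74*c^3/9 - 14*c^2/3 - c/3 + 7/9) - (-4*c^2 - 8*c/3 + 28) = c^5 - 5*c^4 + 74*c^3/9 - 2*c^2/3 + 7*c/3 - 245/9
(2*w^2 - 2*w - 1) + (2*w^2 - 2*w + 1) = 4*w^2 - 4*w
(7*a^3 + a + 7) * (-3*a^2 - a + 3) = -21*a^5 - 7*a^4 + 18*a^3 - 22*a^2 - 4*a + 21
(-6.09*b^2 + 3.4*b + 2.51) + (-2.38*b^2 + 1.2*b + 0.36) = -8.47*b^2 + 4.6*b + 2.87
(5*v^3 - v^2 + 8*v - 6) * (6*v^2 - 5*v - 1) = 30*v^5 - 31*v^4 + 48*v^3 - 75*v^2 + 22*v + 6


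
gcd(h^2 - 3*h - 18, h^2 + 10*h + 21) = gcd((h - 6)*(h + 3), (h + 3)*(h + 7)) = h + 3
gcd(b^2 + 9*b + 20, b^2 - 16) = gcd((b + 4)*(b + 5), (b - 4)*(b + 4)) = b + 4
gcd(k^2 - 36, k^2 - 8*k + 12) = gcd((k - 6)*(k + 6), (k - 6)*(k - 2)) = k - 6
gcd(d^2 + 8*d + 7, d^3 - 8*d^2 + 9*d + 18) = d + 1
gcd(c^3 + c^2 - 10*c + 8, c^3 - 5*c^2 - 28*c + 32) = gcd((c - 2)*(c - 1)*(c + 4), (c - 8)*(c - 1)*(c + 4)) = c^2 + 3*c - 4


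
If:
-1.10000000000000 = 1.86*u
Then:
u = -0.59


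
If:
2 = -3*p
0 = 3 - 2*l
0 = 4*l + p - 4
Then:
No Solution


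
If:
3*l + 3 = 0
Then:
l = -1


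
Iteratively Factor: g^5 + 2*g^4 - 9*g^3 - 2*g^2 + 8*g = (g + 4)*(g^4 - 2*g^3 - g^2 + 2*g) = (g - 1)*(g + 4)*(g^3 - g^2 - 2*g) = (g - 1)*(g + 1)*(g + 4)*(g^2 - 2*g) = g*(g - 1)*(g + 1)*(g + 4)*(g - 2)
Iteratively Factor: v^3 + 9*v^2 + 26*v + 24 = (v + 4)*(v^2 + 5*v + 6) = (v + 3)*(v + 4)*(v + 2)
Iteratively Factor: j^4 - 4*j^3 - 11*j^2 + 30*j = (j)*(j^3 - 4*j^2 - 11*j + 30) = j*(j + 3)*(j^2 - 7*j + 10) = j*(j - 2)*(j + 3)*(j - 5)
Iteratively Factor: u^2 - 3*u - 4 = (u + 1)*(u - 4)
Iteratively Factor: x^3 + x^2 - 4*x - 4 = (x + 2)*(x^2 - x - 2) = (x - 2)*(x + 2)*(x + 1)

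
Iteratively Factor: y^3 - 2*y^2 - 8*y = (y + 2)*(y^2 - 4*y) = y*(y + 2)*(y - 4)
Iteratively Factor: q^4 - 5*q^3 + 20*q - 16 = (q + 2)*(q^3 - 7*q^2 + 14*q - 8) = (q - 2)*(q + 2)*(q^2 - 5*q + 4) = (q - 2)*(q - 1)*(q + 2)*(q - 4)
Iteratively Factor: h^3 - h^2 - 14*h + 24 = (h - 2)*(h^2 + h - 12) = (h - 2)*(h + 4)*(h - 3)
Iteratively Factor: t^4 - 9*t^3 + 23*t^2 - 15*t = (t - 3)*(t^3 - 6*t^2 + 5*t) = (t - 3)*(t - 1)*(t^2 - 5*t) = t*(t - 3)*(t - 1)*(t - 5)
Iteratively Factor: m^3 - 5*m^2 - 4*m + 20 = (m - 5)*(m^2 - 4) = (m - 5)*(m - 2)*(m + 2)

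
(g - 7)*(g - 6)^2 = g^3 - 19*g^2 + 120*g - 252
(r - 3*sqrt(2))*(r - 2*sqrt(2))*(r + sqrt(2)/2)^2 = r^4 - 4*sqrt(2)*r^3 + 5*r^2/2 + 19*sqrt(2)*r/2 + 6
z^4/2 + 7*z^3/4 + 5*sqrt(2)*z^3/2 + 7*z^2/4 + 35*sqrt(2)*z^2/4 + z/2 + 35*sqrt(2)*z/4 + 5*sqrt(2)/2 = (z/2 + 1)*(z + 1/2)*(z + 1)*(z + 5*sqrt(2))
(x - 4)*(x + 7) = x^2 + 3*x - 28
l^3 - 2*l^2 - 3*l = l*(l - 3)*(l + 1)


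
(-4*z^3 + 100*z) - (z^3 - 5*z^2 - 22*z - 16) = -5*z^3 + 5*z^2 + 122*z + 16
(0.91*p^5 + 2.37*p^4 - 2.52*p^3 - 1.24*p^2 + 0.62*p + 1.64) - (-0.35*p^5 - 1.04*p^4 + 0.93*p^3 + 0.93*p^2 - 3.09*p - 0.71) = 1.26*p^5 + 3.41*p^4 - 3.45*p^3 - 2.17*p^2 + 3.71*p + 2.35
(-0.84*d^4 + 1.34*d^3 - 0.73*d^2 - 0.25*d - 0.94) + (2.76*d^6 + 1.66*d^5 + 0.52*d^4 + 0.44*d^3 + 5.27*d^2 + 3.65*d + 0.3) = 2.76*d^6 + 1.66*d^5 - 0.32*d^4 + 1.78*d^3 + 4.54*d^2 + 3.4*d - 0.64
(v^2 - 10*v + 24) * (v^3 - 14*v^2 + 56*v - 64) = v^5 - 24*v^4 + 220*v^3 - 960*v^2 + 1984*v - 1536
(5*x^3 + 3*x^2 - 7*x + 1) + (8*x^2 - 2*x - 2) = 5*x^3 + 11*x^2 - 9*x - 1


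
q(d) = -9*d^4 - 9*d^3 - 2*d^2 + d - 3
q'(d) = -36*d^3 - 27*d^2 - 4*d + 1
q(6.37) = -17222.42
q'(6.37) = -10425.15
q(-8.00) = -32395.00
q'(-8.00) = 16737.00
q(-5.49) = -6755.38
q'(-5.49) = 5166.07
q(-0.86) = -4.54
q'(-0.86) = 7.37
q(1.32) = -53.19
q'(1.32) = -134.12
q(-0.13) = -3.15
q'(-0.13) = 1.14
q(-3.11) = -596.68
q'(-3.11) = 835.18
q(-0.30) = -3.31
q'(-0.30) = 0.74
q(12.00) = -202455.00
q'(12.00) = -66143.00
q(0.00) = -3.00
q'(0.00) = 1.00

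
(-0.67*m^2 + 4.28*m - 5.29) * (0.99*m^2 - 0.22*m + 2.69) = -0.6633*m^4 + 4.3846*m^3 - 7.981*m^2 + 12.677*m - 14.2301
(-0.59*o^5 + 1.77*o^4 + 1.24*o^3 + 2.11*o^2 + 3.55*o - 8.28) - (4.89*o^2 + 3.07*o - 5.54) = -0.59*o^5 + 1.77*o^4 + 1.24*o^3 - 2.78*o^2 + 0.48*o - 2.74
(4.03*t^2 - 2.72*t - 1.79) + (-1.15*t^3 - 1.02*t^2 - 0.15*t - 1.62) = -1.15*t^3 + 3.01*t^2 - 2.87*t - 3.41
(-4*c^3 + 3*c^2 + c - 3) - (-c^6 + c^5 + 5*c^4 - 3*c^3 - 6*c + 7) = c^6 - c^5 - 5*c^4 - c^3 + 3*c^2 + 7*c - 10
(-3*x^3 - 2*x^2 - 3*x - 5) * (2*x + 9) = -6*x^4 - 31*x^3 - 24*x^2 - 37*x - 45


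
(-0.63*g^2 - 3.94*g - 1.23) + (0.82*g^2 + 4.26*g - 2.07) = 0.19*g^2 + 0.32*g - 3.3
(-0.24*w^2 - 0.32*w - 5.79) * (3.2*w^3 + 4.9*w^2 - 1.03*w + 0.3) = -0.768*w^5 - 2.2*w^4 - 19.8488*w^3 - 28.1134*w^2 + 5.8677*w - 1.737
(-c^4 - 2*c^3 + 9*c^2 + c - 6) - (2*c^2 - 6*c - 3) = -c^4 - 2*c^3 + 7*c^2 + 7*c - 3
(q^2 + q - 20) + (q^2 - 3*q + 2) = 2*q^2 - 2*q - 18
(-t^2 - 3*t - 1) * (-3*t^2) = 3*t^4 + 9*t^3 + 3*t^2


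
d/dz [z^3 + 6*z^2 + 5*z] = 3*z^2 + 12*z + 5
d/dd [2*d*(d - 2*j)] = 4*d - 4*j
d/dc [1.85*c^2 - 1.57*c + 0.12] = 3.7*c - 1.57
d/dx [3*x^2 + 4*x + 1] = 6*x + 4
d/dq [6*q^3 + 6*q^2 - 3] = 6*q*(3*q + 2)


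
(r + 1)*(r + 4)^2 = r^3 + 9*r^2 + 24*r + 16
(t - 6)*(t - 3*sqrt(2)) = t^2 - 6*t - 3*sqrt(2)*t + 18*sqrt(2)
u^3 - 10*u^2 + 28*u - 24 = (u - 6)*(u - 2)^2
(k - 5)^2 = k^2 - 10*k + 25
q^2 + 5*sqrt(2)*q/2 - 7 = (q - sqrt(2))*(q + 7*sqrt(2)/2)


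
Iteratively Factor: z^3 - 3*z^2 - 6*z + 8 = (z - 4)*(z^2 + z - 2) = (z - 4)*(z + 2)*(z - 1)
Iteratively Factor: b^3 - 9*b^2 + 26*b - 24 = (b - 3)*(b^2 - 6*b + 8) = (b - 3)*(b - 2)*(b - 4)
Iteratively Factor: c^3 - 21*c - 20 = (c + 1)*(c^2 - c - 20) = (c - 5)*(c + 1)*(c + 4)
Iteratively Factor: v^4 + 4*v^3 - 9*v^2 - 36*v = (v - 3)*(v^3 + 7*v^2 + 12*v) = (v - 3)*(v + 4)*(v^2 + 3*v) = v*(v - 3)*(v + 4)*(v + 3)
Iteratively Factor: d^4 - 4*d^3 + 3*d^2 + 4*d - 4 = (d - 2)*(d^3 - 2*d^2 - d + 2) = (d - 2)*(d + 1)*(d^2 - 3*d + 2) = (d - 2)^2*(d + 1)*(d - 1)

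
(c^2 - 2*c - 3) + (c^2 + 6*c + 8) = 2*c^2 + 4*c + 5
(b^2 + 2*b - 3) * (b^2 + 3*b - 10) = b^4 + 5*b^3 - 7*b^2 - 29*b + 30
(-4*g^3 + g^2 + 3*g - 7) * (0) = 0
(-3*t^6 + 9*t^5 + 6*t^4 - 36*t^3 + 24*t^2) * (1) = -3*t^6 + 9*t^5 + 6*t^4 - 36*t^3 + 24*t^2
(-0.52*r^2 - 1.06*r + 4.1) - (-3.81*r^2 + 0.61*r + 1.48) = 3.29*r^2 - 1.67*r + 2.62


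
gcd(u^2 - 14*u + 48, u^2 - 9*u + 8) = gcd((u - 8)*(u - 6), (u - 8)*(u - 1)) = u - 8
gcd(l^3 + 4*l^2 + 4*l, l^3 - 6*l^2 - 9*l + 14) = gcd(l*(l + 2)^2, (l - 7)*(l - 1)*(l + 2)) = l + 2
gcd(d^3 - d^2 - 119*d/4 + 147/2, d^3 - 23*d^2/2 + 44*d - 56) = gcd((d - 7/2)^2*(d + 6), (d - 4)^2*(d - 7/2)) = d - 7/2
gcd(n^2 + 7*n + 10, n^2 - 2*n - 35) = n + 5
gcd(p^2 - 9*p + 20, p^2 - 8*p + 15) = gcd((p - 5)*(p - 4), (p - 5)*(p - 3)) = p - 5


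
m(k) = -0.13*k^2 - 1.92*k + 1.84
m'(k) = -0.26*k - 1.92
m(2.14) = -2.86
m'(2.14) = -2.48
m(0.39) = 1.07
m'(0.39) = -2.02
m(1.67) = -1.73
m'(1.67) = -2.35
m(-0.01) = 1.86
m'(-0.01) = -1.92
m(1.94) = -2.37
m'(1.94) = -2.42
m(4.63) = -9.84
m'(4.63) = -3.12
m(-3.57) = 7.04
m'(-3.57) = -0.99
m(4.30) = -8.82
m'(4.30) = -3.04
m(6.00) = -14.36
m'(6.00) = -3.48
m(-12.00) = 6.16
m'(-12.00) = 1.20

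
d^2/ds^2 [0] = 0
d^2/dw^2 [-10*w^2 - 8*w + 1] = -20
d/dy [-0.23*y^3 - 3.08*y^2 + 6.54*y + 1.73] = -0.69*y^2 - 6.16*y + 6.54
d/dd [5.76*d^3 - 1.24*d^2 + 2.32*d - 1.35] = 17.28*d^2 - 2.48*d + 2.32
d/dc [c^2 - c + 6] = 2*c - 1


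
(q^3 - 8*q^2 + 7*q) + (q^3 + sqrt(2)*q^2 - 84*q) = 2*q^3 - 8*q^2 + sqrt(2)*q^2 - 77*q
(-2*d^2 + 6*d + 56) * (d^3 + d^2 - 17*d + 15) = -2*d^5 + 4*d^4 + 96*d^3 - 76*d^2 - 862*d + 840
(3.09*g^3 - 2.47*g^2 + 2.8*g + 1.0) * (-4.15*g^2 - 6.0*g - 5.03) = -12.8235*g^5 - 8.2895*g^4 - 12.3427*g^3 - 8.5259*g^2 - 20.084*g - 5.03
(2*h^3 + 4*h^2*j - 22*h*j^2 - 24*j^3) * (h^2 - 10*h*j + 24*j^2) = 2*h^5 - 16*h^4*j - 14*h^3*j^2 + 292*h^2*j^3 - 288*h*j^4 - 576*j^5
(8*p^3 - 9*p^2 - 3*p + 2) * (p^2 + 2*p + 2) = 8*p^5 + 7*p^4 - 5*p^3 - 22*p^2 - 2*p + 4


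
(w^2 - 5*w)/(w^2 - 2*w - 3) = w*(5 - w)/(-w^2 + 2*w + 3)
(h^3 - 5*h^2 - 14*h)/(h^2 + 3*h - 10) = h*(h^2 - 5*h - 14)/(h^2 + 3*h - 10)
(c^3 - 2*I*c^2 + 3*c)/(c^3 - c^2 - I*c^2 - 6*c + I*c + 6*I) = c*(c^2 - 2*I*c + 3)/(c^3 - c^2*(1 + I) + c*(-6 + I) + 6*I)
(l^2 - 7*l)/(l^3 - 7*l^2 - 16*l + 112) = l/(l^2 - 16)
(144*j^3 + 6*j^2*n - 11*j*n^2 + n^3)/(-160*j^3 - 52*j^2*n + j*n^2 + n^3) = (-18*j^2 - 3*j*n + n^2)/(20*j^2 + 9*j*n + n^2)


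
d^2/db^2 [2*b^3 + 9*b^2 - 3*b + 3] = 12*b + 18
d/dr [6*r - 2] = 6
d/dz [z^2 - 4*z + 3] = 2*z - 4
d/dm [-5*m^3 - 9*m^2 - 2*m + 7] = -15*m^2 - 18*m - 2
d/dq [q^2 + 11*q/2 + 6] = 2*q + 11/2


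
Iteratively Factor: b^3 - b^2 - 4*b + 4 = (b - 1)*(b^2 - 4) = (b - 2)*(b - 1)*(b + 2)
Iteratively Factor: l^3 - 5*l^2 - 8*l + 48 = (l + 3)*(l^2 - 8*l + 16) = (l - 4)*(l + 3)*(l - 4)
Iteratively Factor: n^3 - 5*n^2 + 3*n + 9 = (n - 3)*(n^2 - 2*n - 3) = (n - 3)*(n + 1)*(n - 3)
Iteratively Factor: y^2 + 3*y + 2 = (y + 1)*(y + 2)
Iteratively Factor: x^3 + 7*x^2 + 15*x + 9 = (x + 1)*(x^2 + 6*x + 9) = (x + 1)*(x + 3)*(x + 3)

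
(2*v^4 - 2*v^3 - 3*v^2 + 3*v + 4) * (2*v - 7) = 4*v^5 - 18*v^4 + 8*v^3 + 27*v^2 - 13*v - 28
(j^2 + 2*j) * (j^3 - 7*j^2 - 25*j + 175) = j^5 - 5*j^4 - 39*j^3 + 125*j^2 + 350*j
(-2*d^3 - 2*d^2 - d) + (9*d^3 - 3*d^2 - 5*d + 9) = 7*d^3 - 5*d^2 - 6*d + 9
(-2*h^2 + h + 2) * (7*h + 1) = -14*h^3 + 5*h^2 + 15*h + 2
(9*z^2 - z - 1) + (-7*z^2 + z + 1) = 2*z^2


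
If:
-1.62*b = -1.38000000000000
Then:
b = 0.85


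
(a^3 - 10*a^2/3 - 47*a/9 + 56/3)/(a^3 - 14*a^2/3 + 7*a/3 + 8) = (a + 7/3)/(a + 1)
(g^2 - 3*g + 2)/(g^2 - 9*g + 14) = (g - 1)/(g - 7)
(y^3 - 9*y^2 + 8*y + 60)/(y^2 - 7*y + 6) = (y^2 - 3*y - 10)/(y - 1)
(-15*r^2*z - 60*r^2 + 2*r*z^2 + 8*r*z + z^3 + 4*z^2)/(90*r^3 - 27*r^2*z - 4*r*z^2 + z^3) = (z + 4)/(-6*r + z)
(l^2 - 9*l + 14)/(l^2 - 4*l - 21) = (l - 2)/(l + 3)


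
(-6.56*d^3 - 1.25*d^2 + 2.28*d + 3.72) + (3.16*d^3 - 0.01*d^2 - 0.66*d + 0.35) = -3.4*d^3 - 1.26*d^2 + 1.62*d + 4.07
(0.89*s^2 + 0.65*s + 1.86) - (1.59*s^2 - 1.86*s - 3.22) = -0.7*s^2 + 2.51*s + 5.08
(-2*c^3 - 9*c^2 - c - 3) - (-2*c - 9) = -2*c^3 - 9*c^2 + c + 6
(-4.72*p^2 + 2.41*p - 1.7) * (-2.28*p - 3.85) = 10.7616*p^3 + 12.6772*p^2 - 5.4025*p + 6.545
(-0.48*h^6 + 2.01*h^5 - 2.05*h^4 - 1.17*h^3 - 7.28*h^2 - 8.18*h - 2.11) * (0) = 0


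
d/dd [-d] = -1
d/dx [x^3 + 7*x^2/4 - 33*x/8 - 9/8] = 3*x^2 + 7*x/2 - 33/8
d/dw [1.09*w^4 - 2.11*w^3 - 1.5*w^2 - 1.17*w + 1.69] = 4.36*w^3 - 6.33*w^2 - 3.0*w - 1.17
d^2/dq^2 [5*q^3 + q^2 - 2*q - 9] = 30*q + 2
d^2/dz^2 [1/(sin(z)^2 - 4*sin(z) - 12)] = 2*(-2*sin(z)^4 + 6*sin(z)^3 - 29*sin(z)^2 + 12*sin(z) + 28)/((sin(z) - 6)^3*(sin(z) + 2)^3)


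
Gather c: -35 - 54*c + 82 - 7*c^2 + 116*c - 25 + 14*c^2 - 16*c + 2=7*c^2 + 46*c + 24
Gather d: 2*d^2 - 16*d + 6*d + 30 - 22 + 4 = 2*d^2 - 10*d + 12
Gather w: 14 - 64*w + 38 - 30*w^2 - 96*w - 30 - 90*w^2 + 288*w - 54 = -120*w^2 + 128*w - 32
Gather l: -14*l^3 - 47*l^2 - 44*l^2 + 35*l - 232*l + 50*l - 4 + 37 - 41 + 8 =-14*l^3 - 91*l^2 - 147*l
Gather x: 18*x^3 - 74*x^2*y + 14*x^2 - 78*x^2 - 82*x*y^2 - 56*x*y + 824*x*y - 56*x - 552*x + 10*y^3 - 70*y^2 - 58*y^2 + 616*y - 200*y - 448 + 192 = 18*x^3 + x^2*(-74*y - 64) + x*(-82*y^2 + 768*y - 608) + 10*y^3 - 128*y^2 + 416*y - 256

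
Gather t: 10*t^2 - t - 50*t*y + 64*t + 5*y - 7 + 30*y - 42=10*t^2 + t*(63 - 50*y) + 35*y - 49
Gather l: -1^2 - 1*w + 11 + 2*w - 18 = w - 8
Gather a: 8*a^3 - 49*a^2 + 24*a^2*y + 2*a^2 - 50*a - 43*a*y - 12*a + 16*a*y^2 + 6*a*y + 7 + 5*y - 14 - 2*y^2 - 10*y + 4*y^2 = 8*a^3 + a^2*(24*y - 47) + a*(16*y^2 - 37*y - 62) + 2*y^2 - 5*y - 7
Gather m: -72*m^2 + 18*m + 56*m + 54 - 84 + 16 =-72*m^2 + 74*m - 14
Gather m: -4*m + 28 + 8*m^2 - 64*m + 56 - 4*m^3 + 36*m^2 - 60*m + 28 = -4*m^3 + 44*m^2 - 128*m + 112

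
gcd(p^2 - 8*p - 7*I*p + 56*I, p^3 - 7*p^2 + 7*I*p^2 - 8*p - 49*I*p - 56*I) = p - 8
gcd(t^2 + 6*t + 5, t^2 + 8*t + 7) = t + 1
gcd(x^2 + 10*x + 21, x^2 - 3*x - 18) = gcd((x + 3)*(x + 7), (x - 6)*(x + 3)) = x + 3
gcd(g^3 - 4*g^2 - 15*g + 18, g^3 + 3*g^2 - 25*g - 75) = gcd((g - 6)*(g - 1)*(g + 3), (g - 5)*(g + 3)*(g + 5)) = g + 3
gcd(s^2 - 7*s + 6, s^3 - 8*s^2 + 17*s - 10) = s - 1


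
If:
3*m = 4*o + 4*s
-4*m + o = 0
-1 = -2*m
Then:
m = 1/2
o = 2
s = -13/8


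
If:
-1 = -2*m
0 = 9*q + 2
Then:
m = 1/2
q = -2/9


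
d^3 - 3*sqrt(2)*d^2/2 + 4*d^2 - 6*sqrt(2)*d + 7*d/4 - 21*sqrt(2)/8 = (d + 1/2)*(d + 7/2)*(d - 3*sqrt(2)/2)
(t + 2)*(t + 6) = t^2 + 8*t + 12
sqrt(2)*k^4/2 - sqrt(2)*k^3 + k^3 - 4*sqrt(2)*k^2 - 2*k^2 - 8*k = k*(k - 4)*(k + sqrt(2))*(sqrt(2)*k/2 + sqrt(2))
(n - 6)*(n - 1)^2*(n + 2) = n^4 - 6*n^3 - 3*n^2 + 20*n - 12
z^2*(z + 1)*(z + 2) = z^4 + 3*z^3 + 2*z^2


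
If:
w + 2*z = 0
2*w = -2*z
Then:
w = 0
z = 0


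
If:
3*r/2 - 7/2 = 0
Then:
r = 7/3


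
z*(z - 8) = z^2 - 8*z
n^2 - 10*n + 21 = (n - 7)*(n - 3)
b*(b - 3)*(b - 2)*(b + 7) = b^4 + 2*b^3 - 29*b^2 + 42*b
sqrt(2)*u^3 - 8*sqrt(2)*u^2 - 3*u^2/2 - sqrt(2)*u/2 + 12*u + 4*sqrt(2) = (u - 8)*(u - sqrt(2))*(sqrt(2)*u + 1/2)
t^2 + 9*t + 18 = (t + 3)*(t + 6)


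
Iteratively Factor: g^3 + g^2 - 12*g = (g - 3)*(g^2 + 4*g) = (g - 3)*(g + 4)*(g)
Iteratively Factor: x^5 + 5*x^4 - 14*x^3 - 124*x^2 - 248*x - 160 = (x + 2)*(x^4 + 3*x^3 - 20*x^2 - 84*x - 80) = (x + 2)^2*(x^3 + x^2 - 22*x - 40) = (x + 2)^3*(x^2 - x - 20) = (x + 2)^3*(x + 4)*(x - 5)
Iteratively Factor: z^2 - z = (z)*(z - 1)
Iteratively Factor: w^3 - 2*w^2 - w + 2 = (w - 2)*(w^2 - 1) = (w - 2)*(w - 1)*(w + 1)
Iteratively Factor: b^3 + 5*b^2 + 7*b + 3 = (b + 1)*(b^2 + 4*b + 3) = (b + 1)^2*(b + 3)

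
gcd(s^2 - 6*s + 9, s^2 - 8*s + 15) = s - 3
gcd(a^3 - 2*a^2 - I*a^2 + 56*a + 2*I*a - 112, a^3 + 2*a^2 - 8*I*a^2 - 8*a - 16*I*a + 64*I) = a^2 + a*(-2 - 8*I) + 16*I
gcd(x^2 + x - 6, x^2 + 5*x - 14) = x - 2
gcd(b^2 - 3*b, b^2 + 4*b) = b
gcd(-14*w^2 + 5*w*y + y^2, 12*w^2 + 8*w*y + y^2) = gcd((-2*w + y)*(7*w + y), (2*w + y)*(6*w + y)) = 1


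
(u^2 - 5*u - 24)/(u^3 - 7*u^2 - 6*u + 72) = (u - 8)/(u^2 - 10*u + 24)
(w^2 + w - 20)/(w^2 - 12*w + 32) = (w + 5)/(w - 8)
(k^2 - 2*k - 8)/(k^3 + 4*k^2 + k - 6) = (k - 4)/(k^2 + 2*k - 3)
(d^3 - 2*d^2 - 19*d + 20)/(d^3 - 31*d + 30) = (d + 4)/(d + 6)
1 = 1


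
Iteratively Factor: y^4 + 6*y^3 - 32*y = (y - 2)*(y^3 + 8*y^2 + 16*y) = y*(y - 2)*(y^2 + 8*y + 16) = y*(y - 2)*(y + 4)*(y + 4)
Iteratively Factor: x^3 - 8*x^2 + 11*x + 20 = (x - 4)*(x^2 - 4*x - 5) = (x - 4)*(x + 1)*(x - 5)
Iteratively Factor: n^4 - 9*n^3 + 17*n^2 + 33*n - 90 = (n - 5)*(n^3 - 4*n^2 - 3*n + 18) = (n - 5)*(n - 3)*(n^2 - n - 6) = (n - 5)*(n - 3)^2*(n + 2)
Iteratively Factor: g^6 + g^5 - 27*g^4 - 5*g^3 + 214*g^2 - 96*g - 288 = (g + 4)*(g^5 - 3*g^4 - 15*g^3 + 55*g^2 - 6*g - 72) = (g + 1)*(g + 4)*(g^4 - 4*g^3 - 11*g^2 + 66*g - 72) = (g - 3)*(g + 1)*(g + 4)*(g^3 - g^2 - 14*g + 24) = (g - 3)^2*(g + 1)*(g + 4)*(g^2 + 2*g - 8) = (g - 3)^2*(g + 1)*(g + 4)^2*(g - 2)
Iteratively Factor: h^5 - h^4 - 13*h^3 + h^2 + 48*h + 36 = (h - 3)*(h^4 + 2*h^3 - 7*h^2 - 20*h - 12) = (h - 3)*(h + 2)*(h^3 - 7*h - 6) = (h - 3)*(h + 1)*(h + 2)*(h^2 - h - 6) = (h - 3)*(h + 1)*(h + 2)^2*(h - 3)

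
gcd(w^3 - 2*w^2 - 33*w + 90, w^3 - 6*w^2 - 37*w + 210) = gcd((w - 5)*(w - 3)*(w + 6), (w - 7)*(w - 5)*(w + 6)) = w^2 + w - 30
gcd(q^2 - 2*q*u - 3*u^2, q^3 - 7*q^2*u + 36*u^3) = q - 3*u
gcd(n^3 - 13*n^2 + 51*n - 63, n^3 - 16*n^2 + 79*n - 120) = n - 3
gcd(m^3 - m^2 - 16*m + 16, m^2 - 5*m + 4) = m^2 - 5*m + 4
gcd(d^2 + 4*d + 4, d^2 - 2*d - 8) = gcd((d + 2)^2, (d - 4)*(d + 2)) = d + 2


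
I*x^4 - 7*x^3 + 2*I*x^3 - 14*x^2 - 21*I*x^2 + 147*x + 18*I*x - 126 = (x - 3)*(x + 6)*(x + 7*I)*(I*x - I)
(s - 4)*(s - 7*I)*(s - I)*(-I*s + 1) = -I*s^4 - 7*s^3 + 4*I*s^3 + 28*s^2 - I*s^2 - 7*s + 4*I*s + 28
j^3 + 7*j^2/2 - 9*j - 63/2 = (j - 3)*(j + 3)*(j + 7/2)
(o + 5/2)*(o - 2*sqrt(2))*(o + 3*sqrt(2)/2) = o^3 - sqrt(2)*o^2/2 + 5*o^2/2 - 6*o - 5*sqrt(2)*o/4 - 15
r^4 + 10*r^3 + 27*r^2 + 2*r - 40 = (r - 1)*(r + 2)*(r + 4)*(r + 5)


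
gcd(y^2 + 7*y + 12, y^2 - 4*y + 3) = 1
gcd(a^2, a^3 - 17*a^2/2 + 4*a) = a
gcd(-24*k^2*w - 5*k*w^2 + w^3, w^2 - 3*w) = w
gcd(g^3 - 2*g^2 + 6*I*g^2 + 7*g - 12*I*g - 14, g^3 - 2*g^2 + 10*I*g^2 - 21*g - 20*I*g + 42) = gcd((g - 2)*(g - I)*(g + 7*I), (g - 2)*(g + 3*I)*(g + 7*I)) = g^2 + g*(-2 + 7*I) - 14*I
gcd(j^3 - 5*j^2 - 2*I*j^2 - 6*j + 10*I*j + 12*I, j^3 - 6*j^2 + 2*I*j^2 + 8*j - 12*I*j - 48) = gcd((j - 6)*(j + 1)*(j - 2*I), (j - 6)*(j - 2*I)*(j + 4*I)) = j^2 + j*(-6 - 2*I) + 12*I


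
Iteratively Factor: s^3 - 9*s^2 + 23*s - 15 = (s - 5)*(s^2 - 4*s + 3) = (s - 5)*(s - 3)*(s - 1)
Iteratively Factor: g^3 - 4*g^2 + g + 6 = (g - 3)*(g^2 - g - 2) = (g - 3)*(g + 1)*(g - 2)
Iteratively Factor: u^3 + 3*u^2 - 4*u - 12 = (u + 3)*(u^2 - 4) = (u + 2)*(u + 3)*(u - 2)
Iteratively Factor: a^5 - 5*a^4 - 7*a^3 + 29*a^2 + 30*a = (a - 5)*(a^4 - 7*a^2 - 6*a) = (a - 5)*(a + 2)*(a^3 - 2*a^2 - 3*a) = (a - 5)*(a - 3)*(a + 2)*(a^2 + a) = (a - 5)*(a - 3)*(a + 1)*(a + 2)*(a)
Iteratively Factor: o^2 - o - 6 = (o + 2)*(o - 3)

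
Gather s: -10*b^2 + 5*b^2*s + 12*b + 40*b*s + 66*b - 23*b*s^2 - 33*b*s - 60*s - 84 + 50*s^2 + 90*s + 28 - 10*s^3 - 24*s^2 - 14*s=-10*b^2 + 78*b - 10*s^3 + s^2*(26 - 23*b) + s*(5*b^2 + 7*b + 16) - 56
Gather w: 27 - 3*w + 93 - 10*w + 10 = 130 - 13*w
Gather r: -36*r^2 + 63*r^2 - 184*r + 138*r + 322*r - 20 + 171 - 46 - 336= 27*r^2 + 276*r - 231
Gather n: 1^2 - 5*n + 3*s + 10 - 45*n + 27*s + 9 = -50*n + 30*s + 20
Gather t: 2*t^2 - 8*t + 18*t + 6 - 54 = 2*t^2 + 10*t - 48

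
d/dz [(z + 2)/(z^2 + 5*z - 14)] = (z^2 + 5*z - (z + 2)*(2*z + 5) - 14)/(z^2 + 5*z - 14)^2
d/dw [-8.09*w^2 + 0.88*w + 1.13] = 0.88 - 16.18*w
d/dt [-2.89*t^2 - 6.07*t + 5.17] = -5.78*t - 6.07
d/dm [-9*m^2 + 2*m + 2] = 2 - 18*m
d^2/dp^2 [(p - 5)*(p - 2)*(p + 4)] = 6*p - 6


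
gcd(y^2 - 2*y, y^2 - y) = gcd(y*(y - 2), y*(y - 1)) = y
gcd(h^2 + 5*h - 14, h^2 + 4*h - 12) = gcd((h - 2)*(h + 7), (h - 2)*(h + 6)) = h - 2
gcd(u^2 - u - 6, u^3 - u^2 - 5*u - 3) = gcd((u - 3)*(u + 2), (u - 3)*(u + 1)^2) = u - 3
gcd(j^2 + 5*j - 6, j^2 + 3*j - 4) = j - 1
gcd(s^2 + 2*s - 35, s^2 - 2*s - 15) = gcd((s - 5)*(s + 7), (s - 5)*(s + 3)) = s - 5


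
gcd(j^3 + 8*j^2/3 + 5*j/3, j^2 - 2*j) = j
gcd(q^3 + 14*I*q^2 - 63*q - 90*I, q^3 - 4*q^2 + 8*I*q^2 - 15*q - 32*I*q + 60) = q^2 + 8*I*q - 15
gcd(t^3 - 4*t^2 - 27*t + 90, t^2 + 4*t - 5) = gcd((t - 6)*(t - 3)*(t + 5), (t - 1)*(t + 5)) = t + 5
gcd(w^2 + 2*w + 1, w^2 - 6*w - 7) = w + 1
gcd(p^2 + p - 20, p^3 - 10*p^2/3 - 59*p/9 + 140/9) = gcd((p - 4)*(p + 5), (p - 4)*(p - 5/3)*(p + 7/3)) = p - 4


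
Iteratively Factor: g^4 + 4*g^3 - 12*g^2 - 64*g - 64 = (g + 2)*(g^3 + 2*g^2 - 16*g - 32) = (g - 4)*(g + 2)*(g^2 + 6*g + 8) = (g - 4)*(g + 2)^2*(g + 4)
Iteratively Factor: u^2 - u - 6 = (u + 2)*(u - 3)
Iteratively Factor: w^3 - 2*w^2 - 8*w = (w)*(w^2 - 2*w - 8) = w*(w + 2)*(w - 4)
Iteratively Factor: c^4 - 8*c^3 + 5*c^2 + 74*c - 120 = (c + 3)*(c^3 - 11*c^2 + 38*c - 40) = (c - 4)*(c + 3)*(c^2 - 7*c + 10) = (c - 5)*(c - 4)*(c + 3)*(c - 2)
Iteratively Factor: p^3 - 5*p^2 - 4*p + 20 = (p - 5)*(p^2 - 4) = (p - 5)*(p - 2)*(p + 2)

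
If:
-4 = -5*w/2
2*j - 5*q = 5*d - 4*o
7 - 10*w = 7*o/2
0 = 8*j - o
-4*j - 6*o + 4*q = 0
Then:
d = 279/140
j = -9/28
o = -18/7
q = -117/28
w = 8/5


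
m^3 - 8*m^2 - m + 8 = (m - 8)*(m - 1)*(m + 1)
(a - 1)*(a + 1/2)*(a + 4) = a^3 + 7*a^2/2 - 5*a/2 - 2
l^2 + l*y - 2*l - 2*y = (l - 2)*(l + y)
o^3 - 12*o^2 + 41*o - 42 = (o - 7)*(o - 3)*(o - 2)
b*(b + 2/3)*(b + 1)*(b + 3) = b^4 + 14*b^3/3 + 17*b^2/3 + 2*b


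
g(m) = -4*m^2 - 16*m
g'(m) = -8*m - 16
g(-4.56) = -10.21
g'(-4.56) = 20.48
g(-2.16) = 15.90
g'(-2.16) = 1.28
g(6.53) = -275.04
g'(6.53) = -68.24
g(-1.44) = 14.75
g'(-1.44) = -4.48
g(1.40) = -30.24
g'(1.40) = -27.20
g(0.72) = -13.59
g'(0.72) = -21.76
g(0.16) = -2.66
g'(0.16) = -17.28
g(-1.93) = 15.98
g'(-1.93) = -0.56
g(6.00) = -240.00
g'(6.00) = -64.00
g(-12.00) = -384.00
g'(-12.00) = 80.00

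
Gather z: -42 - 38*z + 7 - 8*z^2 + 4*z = -8*z^2 - 34*z - 35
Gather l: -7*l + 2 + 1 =3 - 7*l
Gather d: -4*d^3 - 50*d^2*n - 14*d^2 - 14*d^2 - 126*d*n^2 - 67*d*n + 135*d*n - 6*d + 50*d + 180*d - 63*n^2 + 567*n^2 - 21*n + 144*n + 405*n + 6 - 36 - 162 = -4*d^3 + d^2*(-50*n - 28) + d*(-126*n^2 + 68*n + 224) + 504*n^2 + 528*n - 192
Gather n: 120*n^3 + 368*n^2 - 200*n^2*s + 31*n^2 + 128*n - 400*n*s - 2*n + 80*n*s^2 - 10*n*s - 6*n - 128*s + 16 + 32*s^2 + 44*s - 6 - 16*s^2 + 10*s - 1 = 120*n^3 + n^2*(399 - 200*s) + n*(80*s^2 - 410*s + 120) + 16*s^2 - 74*s + 9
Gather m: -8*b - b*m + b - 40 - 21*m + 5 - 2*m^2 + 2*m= -7*b - 2*m^2 + m*(-b - 19) - 35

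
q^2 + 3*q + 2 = (q + 1)*(q + 2)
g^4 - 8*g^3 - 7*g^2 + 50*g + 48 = (g - 8)*(g - 3)*(g + 1)*(g + 2)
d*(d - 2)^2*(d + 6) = d^4 + 2*d^3 - 20*d^2 + 24*d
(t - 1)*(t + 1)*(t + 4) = t^3 + 4*t^2 - t - 4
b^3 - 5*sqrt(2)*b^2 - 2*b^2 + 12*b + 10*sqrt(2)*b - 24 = (b - 2)*(b - 3*sqrt(2))*(b - 2*sqrt(2))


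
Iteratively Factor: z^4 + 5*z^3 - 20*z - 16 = (z + 2)*(z^3 + 3*z^2 - 6*z - 8) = (z - 2)*(z + 2)*(z^2 + 5*z + 4) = (z - 2)*(z + 2)*(z + 4)*(z + 1)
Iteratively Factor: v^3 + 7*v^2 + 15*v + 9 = (v + 1)*(v^2 + 6*v + 9) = (v + 1)*(v + 3)*(v + 3)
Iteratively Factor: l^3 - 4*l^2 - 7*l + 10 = (l - 5)*(l^2 + l - 2) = (l - 5)*(l + 2)*(l - 1)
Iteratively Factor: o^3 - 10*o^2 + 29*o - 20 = (o - 1)*(o^2 - 9*o + 20) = (o - 5)*(o - 1)*(o - 4)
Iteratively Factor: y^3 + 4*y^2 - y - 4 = (y - 1)*(y^2 + 5*y + 4) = (y - 1)*(y + 4)*(y + 1)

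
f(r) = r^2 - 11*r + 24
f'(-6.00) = -23.00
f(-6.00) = 126.00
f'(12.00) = 13.00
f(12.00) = 36.00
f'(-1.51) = -14.02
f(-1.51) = 42.89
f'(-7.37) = -25.74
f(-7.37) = 159.39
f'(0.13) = -10.74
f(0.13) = 22.59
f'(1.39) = -8.22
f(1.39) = 10.64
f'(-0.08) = -11.16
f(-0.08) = 24.89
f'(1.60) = -7.80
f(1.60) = 8.96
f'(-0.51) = -12.02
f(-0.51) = 29.87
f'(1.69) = -7.62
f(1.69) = 8.27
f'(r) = 2*r - 11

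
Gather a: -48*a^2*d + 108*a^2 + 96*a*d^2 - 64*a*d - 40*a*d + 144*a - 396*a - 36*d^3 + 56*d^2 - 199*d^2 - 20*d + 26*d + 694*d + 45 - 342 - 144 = a^2*(108 - 48*d) + a*(96*d^2 - 104*d - 252) - 36*d^3 - 143*d^2 + 700*d - 441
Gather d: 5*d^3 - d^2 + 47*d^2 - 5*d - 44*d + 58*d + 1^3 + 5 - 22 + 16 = 5*d^3 + 46*d^2 + 9*d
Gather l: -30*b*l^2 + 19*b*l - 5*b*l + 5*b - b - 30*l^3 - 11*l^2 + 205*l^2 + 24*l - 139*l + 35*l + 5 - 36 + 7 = 4*b - 30*l^3 + l^2*(194 - 30*b) + l*(14*b - 80) - 24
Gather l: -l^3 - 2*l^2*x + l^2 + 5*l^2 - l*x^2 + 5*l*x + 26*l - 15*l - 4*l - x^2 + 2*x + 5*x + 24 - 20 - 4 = -l^3 + l^2*(6 - 2*x) + l*(-x^2 + 5*x + 7) - x^2 + 7*x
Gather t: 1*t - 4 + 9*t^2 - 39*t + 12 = 9*t^2 - 38*t + 8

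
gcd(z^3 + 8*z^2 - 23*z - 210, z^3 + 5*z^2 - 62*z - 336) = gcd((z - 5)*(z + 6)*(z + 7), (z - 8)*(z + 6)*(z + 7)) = z^2 + 13*z + 42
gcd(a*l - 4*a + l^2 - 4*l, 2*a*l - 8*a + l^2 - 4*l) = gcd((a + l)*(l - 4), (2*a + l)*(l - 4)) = l - 4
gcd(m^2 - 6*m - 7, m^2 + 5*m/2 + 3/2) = m + 1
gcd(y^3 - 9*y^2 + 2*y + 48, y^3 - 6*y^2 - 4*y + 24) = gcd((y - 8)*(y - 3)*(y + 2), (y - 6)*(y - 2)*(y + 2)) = y + 2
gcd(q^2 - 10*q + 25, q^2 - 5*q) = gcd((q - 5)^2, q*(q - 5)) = q - 5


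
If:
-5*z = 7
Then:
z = -7/5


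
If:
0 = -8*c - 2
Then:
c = -1/4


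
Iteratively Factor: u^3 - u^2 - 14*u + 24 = (u - 3)*(u^2 + 2*u - 8) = (u - 3)*(u + 4)*(u - 2)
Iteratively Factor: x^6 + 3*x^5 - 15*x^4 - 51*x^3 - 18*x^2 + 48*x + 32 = (x + 2)*(x^5 + x^4 - 17*x^3 - 17*x^2 + 16*x + 16) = (x - 1)*(x + 2)*(x^4 + 2*x^3 - 15*x^2 - 32*x - 16) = (x - 4)*(x - 1)*(x + 2)*(x^3 + 6*x^2 + 9*x + 4) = (x - 4)*(x - 1)*(x + 1)*(x + 2)*(x^2 + 5*x + 4) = (x - 4)*(x - 1)*(x + 1)*(x + 2)*(x + 4)*(x + 1)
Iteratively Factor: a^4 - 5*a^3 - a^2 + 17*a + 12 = (a - 3)*(a^3 - 2*a^2 - 7*a - 4) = (a - 3)*(a + 1)*(a^2 - 3*a - 4) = (a - 3)*(a + 1)^2*(a - 4)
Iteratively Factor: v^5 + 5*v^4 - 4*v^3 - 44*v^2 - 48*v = (v + 2)*(v^4 + 3*v^3 - 10*v^2 - 24*v) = (v + 2)^2*(v^3 + v^2 - 12*v) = (v - 3)*(v + 2)^2*(v^2 + 4*v) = (v - 3)*(v + 2)^2*(v + 4)*(v)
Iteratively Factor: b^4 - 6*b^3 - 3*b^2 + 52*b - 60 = (b - 2)*(b^3 - 4*b^2 - 11*b + 30) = (b - 2)^2*(b^2 - 2*b - 15) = (b - 5)*(b - 2)^2*(b + 3)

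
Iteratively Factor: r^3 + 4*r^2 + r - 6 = (r + 2)*(r^2 + 2*r - 3) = (r + 2)*(r + 3)*(r - 1)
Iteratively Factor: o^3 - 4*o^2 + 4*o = (o)*(o^2 - 4*o + 4) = o*(o - 2)*(o - 2)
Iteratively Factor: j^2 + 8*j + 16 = (j + 4)*(j + 4)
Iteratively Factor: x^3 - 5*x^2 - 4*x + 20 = (x - 5)*(x^2 - 4) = (x - 5)*(x + 2)*(x - 2)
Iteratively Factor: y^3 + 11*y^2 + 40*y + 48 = (y + 4)*(y^2 + 7*y + 12) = (y + 3)*(y + 4)*(y + 4)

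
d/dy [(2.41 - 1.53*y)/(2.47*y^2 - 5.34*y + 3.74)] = (3.7791*y^2 - 11.9054*y + 7.1472)/(6.1009*y^4 - 26.3796*y^3 + 46.9912*y^2 - 39.9432*y + 13.9876)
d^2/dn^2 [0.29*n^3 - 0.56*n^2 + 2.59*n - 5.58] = 1.74*n - 1.12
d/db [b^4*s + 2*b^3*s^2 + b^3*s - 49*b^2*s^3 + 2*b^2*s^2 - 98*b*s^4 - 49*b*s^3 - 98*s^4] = s*(4*b^3 + 6*b^2*s + 3*b^2 - 98*b*s^2 + 4*b*s - 98*s^3 - 49*s^2)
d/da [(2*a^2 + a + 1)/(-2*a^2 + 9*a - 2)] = (20*a^2 - 4*a - 11)/(4*a^4 - 36*a^3 + 89*a^2 - 36*a + 4)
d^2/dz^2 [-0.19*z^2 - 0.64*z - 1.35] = -0.380000000000000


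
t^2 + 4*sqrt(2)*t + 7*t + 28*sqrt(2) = (t + 7)*(t + 4*sqrt(2))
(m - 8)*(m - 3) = m^2 - 11*m + 24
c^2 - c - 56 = (c - 8)*(c + 7)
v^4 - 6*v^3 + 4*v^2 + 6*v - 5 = (v - 5)*(v - 1)^2*(v + 1)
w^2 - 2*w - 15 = (w - 5)*(w + 3)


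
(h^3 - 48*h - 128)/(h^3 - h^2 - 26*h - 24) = (h^2 - 4*h - 32)/(h^2 - 5*h - 6)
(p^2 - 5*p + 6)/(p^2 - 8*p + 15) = (p - 2)/(p - 5)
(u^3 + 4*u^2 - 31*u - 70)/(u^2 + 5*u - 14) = (u^2 - 3*u - 10)/(u - 2)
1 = 1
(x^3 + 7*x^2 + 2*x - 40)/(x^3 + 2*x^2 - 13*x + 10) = (x + 4)/(x - 1)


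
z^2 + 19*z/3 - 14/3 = (z - 2/3)*(z + 7)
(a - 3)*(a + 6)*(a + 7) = a^3 + 10*a^2 + 3*a - 126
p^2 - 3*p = p*(p - 3)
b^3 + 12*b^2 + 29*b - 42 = (b - 1)*(b + 6)*(b + 7)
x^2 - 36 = (x - 6)*(x + 6)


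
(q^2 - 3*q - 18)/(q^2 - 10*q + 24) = (q + 3)/(q - 4)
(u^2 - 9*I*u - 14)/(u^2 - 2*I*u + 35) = (u - 2*I)/(u + 5*I)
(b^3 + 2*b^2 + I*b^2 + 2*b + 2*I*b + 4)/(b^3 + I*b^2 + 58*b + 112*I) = (b^2 + b*(2 - I) - 2*I)/(b^2 - I*b + 56)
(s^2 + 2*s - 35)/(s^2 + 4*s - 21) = (s - 5)/(s - 3)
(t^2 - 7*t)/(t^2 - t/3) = 3*(t - 7)/(3*t - 1)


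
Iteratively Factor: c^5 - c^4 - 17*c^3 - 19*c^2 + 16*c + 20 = (c - 5)*(c^4 + 4*c^3 + 3*c^2 - 4*c - 4) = (c - 5)*(c + 2)*(c^3 + 2*c^2 - c - 2) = (c - 5)*(c + 1)*(c + 2)*(c^2 + c - 2) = (c - 5)*(c + 1)*(c + 2)^2*(c - 1)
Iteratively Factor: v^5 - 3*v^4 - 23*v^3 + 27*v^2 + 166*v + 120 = (v - 5)*(v^4 + 2*v^3 - 13*v^2 - 38*v - 24) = (v - 5)*(v + 2)*(v^3 - 13*v - 12) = (v - 5)*(v - 4)*(v + 2)*(v^2 + 4*v + 3) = (v - 5)*(v - 4)*(v + 2)*(v + 3)*(v + 1)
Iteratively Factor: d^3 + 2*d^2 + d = (d + 1)*(d^2 + d) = d*(d + 1)*(d + 1)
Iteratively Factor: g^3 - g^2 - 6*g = (g + 2)*(g^2 - 3*g) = (g - 3)*(g + 2)*(g)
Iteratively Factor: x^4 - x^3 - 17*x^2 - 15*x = (x)*(x^3 - x^2 - 17*x - 15) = x*(x - 5)*(x^2 + 4*x + 3) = x*(x - 5)*(x + 3)*(x + 1)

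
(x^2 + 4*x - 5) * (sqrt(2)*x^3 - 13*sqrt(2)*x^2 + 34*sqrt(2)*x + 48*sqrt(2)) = sqrt(2)*x^5 - 9*sqrt(2)*x^4 - 23*sqrt(2)*x^3 + 249*sqrt(2)*x^2 + 22*sqrt(2)*x - 240*sqrt(2)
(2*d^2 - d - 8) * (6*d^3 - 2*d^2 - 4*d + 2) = 12*d^5 - 10*d^4 - 54*d^3 + 24*d^2 + 30*d - 16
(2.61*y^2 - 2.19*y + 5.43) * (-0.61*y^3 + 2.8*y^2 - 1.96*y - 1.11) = -1.5921*y^5 + 8.6439*y^4 - 14.5599*y^3 + 16.5993*y^2 - 8.2119*y - 6.0273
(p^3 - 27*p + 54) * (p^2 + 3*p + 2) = p^5 + 3*p^4 - 25*p^3 - 27*p^2 + 108*p + 108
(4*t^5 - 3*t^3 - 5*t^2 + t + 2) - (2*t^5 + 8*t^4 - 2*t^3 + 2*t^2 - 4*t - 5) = 2*t^5 - 8*t^4 - t^3 - 7*t^2 + 5*t + 7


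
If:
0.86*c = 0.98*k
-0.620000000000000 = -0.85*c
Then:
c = 0.73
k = 0.64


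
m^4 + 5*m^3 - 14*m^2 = m^2*(m - 2)*(m + 7)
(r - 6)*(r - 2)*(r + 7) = r^3 - r^2 - 44*r + 84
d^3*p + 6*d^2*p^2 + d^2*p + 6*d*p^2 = d*(d + 6*p)*(d*p + p)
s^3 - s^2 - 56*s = s*(s - 8)*(s + 7)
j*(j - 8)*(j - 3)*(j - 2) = j^4 - 13*j^3 + 46*j^2 - 48*j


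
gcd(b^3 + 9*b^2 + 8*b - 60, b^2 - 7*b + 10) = b - 2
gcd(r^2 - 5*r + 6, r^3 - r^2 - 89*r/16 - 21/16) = r - 3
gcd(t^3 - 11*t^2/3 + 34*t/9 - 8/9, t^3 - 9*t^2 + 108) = 1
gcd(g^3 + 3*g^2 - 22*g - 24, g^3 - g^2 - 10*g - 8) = g^2 - 3*g - 4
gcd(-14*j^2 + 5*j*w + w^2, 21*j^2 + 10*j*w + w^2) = 7*j + w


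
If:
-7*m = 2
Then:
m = -2/7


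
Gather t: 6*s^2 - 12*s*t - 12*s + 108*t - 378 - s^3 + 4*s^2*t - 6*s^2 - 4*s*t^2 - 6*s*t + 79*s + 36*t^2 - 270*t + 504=-s^3 + 67*s + t^2*(36 - 4*s) + t*(4*s^2 - 18*s - 162) + 126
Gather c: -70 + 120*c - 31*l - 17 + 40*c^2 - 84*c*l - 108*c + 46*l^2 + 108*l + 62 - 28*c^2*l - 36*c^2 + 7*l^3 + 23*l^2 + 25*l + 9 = c^2*(4 - 28*l) + c*(12 - 84*l) + 7*l^3 + 69*l^2 + 102*l - 16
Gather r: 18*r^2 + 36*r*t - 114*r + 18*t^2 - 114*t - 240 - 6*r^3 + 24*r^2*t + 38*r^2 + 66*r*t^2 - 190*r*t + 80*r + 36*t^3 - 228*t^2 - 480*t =-6*r^3 + r^2*(24*t + 56) + r*(66*t^2 - 154*t - 34) + 36*t^3 - 210*t^2 - 594*t - 240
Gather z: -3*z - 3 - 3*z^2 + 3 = -3*z^2 - 3*z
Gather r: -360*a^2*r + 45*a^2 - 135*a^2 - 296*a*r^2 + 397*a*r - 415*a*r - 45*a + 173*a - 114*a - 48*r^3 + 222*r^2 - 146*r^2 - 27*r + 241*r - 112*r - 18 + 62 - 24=-90*a^2 + 14*a - 48*r^3 + r^2*(76 - 296*a) + r*(-360*a^2 - 18*a + 102) + 20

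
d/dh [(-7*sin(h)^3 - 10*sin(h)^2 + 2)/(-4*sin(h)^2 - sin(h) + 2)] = 2*(14*sin(h)^4 + 7*sin(h)^3 - 16*sin(h)^2 - 12*sin(h) + 1)*cos(h)/(sin(h) - 2*cos(2*h))^2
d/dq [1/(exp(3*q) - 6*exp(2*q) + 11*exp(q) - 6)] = (-3*exp(2*q) + 12*exp(q) - 11)*exp(q)/(exp(3*q) - 6*exp(2*q) + 11*exp(q) - 6)^2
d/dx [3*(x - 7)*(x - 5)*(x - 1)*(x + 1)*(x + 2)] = 15*x^4 - 120*x^3 + 90*x^2 + 480*x - 33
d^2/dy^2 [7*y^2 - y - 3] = 14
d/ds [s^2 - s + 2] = 2*s - 1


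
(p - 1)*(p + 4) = p^2 + 3*p - 4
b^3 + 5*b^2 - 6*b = b*(b - 1)*(b + 6)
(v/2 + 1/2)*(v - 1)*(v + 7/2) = v^3/2 + 7*v^2/4 - v/2 - 7/4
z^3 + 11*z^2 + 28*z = z*(z + 4)*(z + 7)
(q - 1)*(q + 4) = q^2 + 3*q - 4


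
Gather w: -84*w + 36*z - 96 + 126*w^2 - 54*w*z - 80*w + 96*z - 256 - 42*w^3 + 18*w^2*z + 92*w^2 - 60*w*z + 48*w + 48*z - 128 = -42*w^3 + w^2*(18*z + 218) + w*(-114*z - 116) + 180*z - 480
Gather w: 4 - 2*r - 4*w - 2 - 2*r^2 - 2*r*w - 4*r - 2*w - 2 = -2*r^2 - 6*r + w*(-2*r - 6)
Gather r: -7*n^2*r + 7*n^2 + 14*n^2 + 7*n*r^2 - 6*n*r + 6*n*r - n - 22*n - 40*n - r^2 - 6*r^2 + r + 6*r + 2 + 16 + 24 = 21*n^2 - 63*n + r^2*(7*n - 7) + r*(7 - 7*n^2) + 42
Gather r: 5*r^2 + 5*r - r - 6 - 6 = 5*r^2 + 4*r - 12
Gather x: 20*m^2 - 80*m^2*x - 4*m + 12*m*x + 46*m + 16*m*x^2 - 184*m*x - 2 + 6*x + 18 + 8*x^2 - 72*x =20*m^2 + 42*m + x^2*(16*m + 8) + x*(-80*m^2 - 172*m - 66) + 16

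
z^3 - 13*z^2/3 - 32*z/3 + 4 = (z - 6)*(z - 1/3)*(z + 2)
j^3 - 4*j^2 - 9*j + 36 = (j - 4)*(j - 3)*(j + 3)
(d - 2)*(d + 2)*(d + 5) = d^3 + 5*d^2 - 4*d - 20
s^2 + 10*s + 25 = (s + 5)^2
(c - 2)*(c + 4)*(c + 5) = c^3 + 7*c^2 + 2*c - 40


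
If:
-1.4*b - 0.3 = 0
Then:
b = -0.21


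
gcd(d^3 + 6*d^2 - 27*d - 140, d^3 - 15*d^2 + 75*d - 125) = d - 5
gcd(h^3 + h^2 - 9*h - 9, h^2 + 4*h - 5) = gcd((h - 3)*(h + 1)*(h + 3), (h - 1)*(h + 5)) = 1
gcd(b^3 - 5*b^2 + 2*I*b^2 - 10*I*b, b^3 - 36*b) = b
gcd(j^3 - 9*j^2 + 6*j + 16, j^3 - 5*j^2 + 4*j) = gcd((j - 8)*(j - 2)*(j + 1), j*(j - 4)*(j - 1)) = 1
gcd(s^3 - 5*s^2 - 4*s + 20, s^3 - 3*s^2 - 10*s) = s^2 - 3*s - 10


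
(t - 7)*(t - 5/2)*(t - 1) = t^3 - 21*t^2/2 + 27*t - 35/2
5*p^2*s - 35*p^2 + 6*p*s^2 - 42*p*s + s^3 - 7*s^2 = (p + s)*(5*p + s)*(s - 7)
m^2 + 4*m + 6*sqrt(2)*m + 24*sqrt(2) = (m + 4)*(m + 6*sqrt(2))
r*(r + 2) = r^2 + 2*r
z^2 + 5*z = z*(z + 5)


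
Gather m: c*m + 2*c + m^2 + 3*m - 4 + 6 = 2*c + m^2 + m*(c + 3) + 2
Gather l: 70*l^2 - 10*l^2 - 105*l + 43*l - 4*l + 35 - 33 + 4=60*l^2 - 66*l + 6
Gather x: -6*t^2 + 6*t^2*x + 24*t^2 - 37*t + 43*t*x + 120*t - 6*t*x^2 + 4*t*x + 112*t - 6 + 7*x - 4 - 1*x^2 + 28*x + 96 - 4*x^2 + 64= 18*t^2 + 195*t + x^2*(-6*t - 5) + x*(6*t^2 + 47*t + 35) + 150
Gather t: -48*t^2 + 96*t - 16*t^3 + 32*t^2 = -16*t^3 - 16*t^2 + 96*t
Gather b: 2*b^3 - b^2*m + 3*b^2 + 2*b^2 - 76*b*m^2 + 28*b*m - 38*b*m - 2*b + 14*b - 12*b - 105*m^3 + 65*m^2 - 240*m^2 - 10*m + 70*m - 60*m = 2*b^3 + b^2*(5 - m) + b*(-76*m^2 - 10*m) - 105*m^3 - 175*m^2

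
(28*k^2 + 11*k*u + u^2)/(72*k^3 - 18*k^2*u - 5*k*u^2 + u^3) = (7*k + u)/(18*k^2 - 9*k*u + u^2)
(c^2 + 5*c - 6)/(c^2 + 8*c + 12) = (c - 1)/(c + 2)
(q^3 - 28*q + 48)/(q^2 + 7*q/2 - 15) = 2*(q^2 - 6*q + 8)/(2*q - 5)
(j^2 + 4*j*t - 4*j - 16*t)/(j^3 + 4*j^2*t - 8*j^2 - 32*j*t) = (j - 4)/(j*(j - 8))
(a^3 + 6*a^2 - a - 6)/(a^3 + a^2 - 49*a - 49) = (a^2 + 5*a - 6)/(a^2 - 49)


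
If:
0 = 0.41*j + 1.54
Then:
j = -3.76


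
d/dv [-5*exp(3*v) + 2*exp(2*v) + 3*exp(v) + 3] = (-15*exp(2*v) + 4*exp(v) + 3)*exp(v)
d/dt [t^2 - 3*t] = 2*t - 3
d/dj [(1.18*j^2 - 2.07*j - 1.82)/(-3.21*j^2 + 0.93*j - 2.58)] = (-5.5473*j^2 - 17.7732*j + 7.0332)/(10.3041*j^4 - 5.9706*j^3 + 17.4285*j^2 - 4.7988*j + 6.6564)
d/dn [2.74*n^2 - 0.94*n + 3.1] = 5.48*n - 0.94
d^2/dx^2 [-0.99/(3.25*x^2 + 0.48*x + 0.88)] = (20.91375*x^2 + 3.0888*x - 0.99*(6.5*x + 0.48)*(13.0*x + 0.96) + 5.6628)/(3.25*x^2 + 0.48*x + 0.88)^3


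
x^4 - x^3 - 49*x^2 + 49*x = x*(x - 7)*(x - 1)*(x + 7)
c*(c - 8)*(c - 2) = c^3 - 10*c^2 + 16*c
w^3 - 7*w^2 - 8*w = w*(w - 8)*(w + 1)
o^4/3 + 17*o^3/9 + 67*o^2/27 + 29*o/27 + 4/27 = (o/3 + 1/3)*(o + 1/3)^2*(o + 4)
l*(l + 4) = l^2 + 4*l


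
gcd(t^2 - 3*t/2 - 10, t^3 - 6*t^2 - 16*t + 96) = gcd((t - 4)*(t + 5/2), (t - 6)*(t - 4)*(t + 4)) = t - 4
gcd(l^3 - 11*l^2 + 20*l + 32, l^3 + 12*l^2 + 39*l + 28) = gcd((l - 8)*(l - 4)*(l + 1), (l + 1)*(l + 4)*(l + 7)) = l + 1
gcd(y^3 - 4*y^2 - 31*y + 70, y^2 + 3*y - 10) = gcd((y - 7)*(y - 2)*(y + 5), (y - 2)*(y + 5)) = y^2 + 3*y - 10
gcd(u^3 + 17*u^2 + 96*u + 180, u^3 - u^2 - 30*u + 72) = u + 6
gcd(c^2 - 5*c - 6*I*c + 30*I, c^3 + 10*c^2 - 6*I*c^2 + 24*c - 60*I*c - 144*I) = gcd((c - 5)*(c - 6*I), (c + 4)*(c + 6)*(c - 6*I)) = c - 6*I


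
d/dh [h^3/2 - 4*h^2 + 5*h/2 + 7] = 3*h^2/2 - 8*h + 5/2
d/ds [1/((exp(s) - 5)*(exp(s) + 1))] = 2*(2 - exp(s))*exp(s)/(exp(4*s) - 8*exp(3*s) + 6*exp(2*s) + 40*exp(s) + 25)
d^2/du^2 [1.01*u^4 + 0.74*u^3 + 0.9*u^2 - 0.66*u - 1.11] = 12.12*u^2 + 4.44*u + 1.8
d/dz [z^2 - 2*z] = 2*z - 2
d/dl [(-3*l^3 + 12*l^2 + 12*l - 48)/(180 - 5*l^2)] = 3*(l^4 - 104*l^2 + 256*l + 144)/(5*(l^4 - 72*l^2 + 1296))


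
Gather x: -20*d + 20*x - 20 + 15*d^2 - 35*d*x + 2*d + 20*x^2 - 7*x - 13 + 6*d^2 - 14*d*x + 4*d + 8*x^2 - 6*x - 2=21*d^2 - 14*d + 28*x^2 + x*(7 - 49*d) - 35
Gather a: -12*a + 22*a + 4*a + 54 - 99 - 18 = 14*a - 63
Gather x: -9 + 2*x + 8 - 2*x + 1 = 0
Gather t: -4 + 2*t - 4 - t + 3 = t - 5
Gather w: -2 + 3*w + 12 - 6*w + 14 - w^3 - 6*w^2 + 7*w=-w^3 - 6*w^2 + 4*w + 24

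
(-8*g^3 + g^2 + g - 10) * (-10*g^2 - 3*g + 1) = 80*g^5 + 14*g^4 - 21*g^3 + 98*g^2 + 31*g - 10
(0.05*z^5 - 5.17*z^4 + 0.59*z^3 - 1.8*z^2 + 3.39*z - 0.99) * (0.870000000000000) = 0.0435*z^5 - 4.4979*z^4 + 0.5133*z^3 - 1.566*z^2 + 2.9493*z - 0.8613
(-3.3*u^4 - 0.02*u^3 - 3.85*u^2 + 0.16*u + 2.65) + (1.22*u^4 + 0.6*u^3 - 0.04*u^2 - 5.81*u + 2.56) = -2.08*u^4 + 0.58*u^3 - 3.89*u^2 - 5.65*u + 5.21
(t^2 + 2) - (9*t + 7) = t^2 - 9*t - 5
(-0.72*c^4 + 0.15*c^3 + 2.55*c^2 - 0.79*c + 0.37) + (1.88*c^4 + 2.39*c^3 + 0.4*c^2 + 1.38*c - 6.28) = 1.16*c^4 + 2.54*c^3 + 2.95*c^2 + 0.59*c - 5.91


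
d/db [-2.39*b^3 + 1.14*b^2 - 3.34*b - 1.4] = -7.17*b^2 + 2.28*b - 3.34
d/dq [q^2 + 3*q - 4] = 2*q + 3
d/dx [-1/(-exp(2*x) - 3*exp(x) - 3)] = (-2*exp(x) - 3)*exp(x)/(exp(2*x) + 3*exp(x) + 3)^2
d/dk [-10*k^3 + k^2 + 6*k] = -30*k^2 + 2*k + 6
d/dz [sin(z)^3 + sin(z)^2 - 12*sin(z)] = (3*sin(z)^2 + 2*sin(z) - 12)*cos(z)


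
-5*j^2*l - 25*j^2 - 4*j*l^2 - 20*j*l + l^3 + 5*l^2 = (-5*j + l)*(j + l)*(l + 5)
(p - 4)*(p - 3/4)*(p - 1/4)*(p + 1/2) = p^4 - 9*p^3/2 + 27*p^2/16 + 43*p/32 - 3/8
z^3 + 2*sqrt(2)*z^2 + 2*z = z*(z + sqrt(2))^2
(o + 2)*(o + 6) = o^2 + 8*o + 12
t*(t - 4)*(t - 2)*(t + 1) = t^4 - 5*t^3 + 2*t^2 + 8*t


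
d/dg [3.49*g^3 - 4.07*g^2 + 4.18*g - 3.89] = 10.47*g^2 - 8.14*g + 4.18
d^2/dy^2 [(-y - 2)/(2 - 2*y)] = 3/(y - 1)^3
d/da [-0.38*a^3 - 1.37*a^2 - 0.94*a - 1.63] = -1.14*a^2 - 2.74*a - 0.94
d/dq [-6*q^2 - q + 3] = -12*q - 1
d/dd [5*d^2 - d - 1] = 10*d - 1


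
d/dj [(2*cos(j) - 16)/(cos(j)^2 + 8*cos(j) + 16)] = 2*(cos(j) - 20)*sin(j)/(cos(j) + 4)^3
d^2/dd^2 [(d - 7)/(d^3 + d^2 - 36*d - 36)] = 2*((d - 7)*(3*d^2 + 2*d - 36)^2 + (-3*d^2 - 2*d - (d - 7)*(3*d + 1) + 36)*(d^3 + d^2 - 36*d - 36))/(d^3 + d^2 - 36*d - 36)^3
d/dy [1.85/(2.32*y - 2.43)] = -4.292/(2.32*y - 2.43)^2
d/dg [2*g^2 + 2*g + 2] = 4*g + 2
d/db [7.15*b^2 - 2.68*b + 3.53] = 14.3*b - 2.68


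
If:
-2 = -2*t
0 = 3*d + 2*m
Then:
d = -2*m/3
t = 1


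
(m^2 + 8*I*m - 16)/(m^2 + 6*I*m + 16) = (m^2 + 8*I*m - 16)/(m^2 + 6*I*m + 16)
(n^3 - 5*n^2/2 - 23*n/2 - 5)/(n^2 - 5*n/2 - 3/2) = (n^2 - 3*n - 10)/(n - 3)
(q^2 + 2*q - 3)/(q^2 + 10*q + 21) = (q - 1)/(q + 7)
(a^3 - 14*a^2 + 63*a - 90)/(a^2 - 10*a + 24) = (a^2 - 8*a + 15)/(a - 4)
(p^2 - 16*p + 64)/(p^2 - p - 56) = (p - 8)/(p + 7)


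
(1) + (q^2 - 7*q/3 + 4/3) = q^2 - 7*q/3 + 7/3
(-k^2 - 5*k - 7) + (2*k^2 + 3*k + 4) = k^2 - 2*k - 3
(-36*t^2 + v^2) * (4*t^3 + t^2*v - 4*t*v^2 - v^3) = -144*t^5 - 36*t^4*v + 148*t^3*v^2 + 37*t^2*v^3 - 4*t*v^4 - v^5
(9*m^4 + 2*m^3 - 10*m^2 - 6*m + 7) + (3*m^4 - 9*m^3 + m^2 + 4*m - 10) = 12*m^4 - 7*m^3 - 9*m^2 - 2*m - 3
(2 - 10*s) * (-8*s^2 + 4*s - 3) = 80*s^3 - 56*s^2 + 38*s - 6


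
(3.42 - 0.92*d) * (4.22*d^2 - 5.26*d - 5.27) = -3.8824*d^3 + 19.2716*d^2 - 13.1408*d - 18.0234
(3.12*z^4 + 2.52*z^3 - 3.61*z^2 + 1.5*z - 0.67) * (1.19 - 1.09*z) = -3.4008*z^5 + 0.966*z^4 + 6.9337*z^3 - 5.9309*z^2 + 2.5153*z - 0.7973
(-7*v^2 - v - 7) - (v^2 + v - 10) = -8*v^2 - 2*v + 3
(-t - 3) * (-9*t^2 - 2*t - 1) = 9*t^3 + 29*t^2 + 7*t + 3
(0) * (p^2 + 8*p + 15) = 0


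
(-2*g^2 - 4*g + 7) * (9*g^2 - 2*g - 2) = -18*g^4 - 32*g^3 + 75*g^2 - 6*g - 14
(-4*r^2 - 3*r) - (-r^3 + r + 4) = r^3 - 4*r^2 - 4*r - 4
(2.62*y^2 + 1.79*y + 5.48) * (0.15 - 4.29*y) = -11.2398*y^3 - 7.2861*y^2 - 23.2407*y + 0.822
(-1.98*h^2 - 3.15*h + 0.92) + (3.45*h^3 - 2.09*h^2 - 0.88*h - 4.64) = 3.45*h^3 - 4.07*h^2 - 4.03*h - 3.72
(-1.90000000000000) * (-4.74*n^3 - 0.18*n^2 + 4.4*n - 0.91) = 9.006*n^3 + 0.342*n^2 - 8.36*n + 1.729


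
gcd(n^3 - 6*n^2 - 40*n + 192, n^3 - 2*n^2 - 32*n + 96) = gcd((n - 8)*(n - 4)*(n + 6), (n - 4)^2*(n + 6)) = n^2 + 2*n - 24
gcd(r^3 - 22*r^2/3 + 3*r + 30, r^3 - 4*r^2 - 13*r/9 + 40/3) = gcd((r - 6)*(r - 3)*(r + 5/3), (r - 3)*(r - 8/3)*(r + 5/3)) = r^2 - 4*r/3 - 5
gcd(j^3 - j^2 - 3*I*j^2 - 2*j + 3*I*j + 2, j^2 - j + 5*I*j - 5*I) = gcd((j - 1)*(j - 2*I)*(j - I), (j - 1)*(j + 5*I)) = j - 1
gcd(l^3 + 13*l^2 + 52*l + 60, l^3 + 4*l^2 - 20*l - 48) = l^2 + 8*l + 12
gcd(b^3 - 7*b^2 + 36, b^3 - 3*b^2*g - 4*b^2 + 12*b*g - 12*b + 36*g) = b^2 - 4*b - 12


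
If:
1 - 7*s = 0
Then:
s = 1/7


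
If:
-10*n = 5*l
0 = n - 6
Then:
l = -12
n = 6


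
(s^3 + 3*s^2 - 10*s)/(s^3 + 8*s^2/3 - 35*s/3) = 3*(s - 2)/(3*s - 7)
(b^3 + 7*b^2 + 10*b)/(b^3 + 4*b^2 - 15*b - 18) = b*(b^2 + 7*b + 10)/(b^3 + 4*b^2 - 15*b - 18)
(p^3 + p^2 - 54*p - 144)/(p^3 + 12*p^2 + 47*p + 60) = (p^2 - 2*p - 48)/(p^2 + 9*p + 20)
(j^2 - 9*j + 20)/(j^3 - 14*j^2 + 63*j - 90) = (j - 4)/(j^2 - 9*j + 18)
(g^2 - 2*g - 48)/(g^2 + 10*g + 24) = (g - 8)/(g + 4)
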